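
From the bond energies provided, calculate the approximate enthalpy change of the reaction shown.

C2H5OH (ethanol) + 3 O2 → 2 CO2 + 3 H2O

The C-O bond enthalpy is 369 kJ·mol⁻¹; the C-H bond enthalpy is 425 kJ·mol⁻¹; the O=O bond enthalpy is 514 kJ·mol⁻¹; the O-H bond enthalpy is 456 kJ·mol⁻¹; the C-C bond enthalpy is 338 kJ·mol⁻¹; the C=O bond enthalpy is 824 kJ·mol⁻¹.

ΔH ≈ −1202 kJ

Bonds broken (reactants):
  C-C: 1 × 338 = 338
  C-H: 5 × 425 = 2125
  C-O: 1 × 369 = 369
  O-H: 1 × 456 = 456
  O=O: 3 × 514 = 1542
  Σ(broken) = 4830 kJ
Bonds formed (products):
  C=O: 4 × 824 = 3296
  O-H: 6 × 456 = 2736
  Σ(formed) = 6032 kJ
ΔH = Σ(broken) − Σ(formed) = 4830 − 6032 = −1202 kJ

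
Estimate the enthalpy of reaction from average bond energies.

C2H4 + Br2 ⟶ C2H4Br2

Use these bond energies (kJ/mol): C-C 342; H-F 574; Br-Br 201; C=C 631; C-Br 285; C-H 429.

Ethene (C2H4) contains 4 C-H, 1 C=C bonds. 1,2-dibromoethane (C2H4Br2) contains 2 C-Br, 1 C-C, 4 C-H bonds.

Bonds broken (reactants):
  Br-Br: 1 × 201 = 201
  C-H: 4 × 429 = 1716
  C=C: 1 × 631 = 631
  Σ(broken) = 2548 kJ
Bonds formed (products):
  C-Br: 2 × 285 = 570
  C-C: 1 × 342 = 342
  C-H: 4 × 429 = 1716
  Σ(formed) = 2628 kJ
ΔH = Σ(broken) − Σ(formed) = 2548 − 2628 = −80 kJ

ΔH ≈ −80 kJ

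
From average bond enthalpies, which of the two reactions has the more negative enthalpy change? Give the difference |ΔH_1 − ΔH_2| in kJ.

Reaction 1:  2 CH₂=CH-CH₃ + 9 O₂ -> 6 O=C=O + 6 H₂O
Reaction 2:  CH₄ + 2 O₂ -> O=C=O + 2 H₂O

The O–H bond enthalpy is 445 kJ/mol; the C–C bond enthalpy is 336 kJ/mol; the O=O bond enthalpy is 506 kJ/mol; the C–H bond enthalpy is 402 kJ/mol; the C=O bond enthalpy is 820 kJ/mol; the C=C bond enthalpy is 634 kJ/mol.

Reaction 1:
  Bonds broken (reactants):
    C–C: 2 × 336 = 672
    C–H: 12 × 402 = 4824
    C=C: 2 × 634 = 1268
    O=O: 9 × 506 = 4554
    Σ(broken) = 11318 kJ
  Bonds formed (products):
    C=O: 12 × 820 = 9840
    O–H: 12 × 445 = 5340
    Σ(formed) = 15180 kJ
  ΔH_1 = 11318 − 15180 = −3862 kJ
Reaction 2:
  Bonds broken (reactants):
    C–H: 4 × 402 = 1608
    O=O: 2 × 506 = 1012
    Σ(broken) = 2620 kJ
  Bonds formed (products):
    C=O: 2 × 820 = 1640
    O–H: 4 × 445 = 1780
    Σ(formed) = 3420 kJ
  ΔH_2 = 2620 − 3420 = −800 kJ
ΔH_1 − ΔH_2 = −3062 kJ, so reaction 1 has the more negative ΔH; |ΔH_1 − ΔH_2| = 3062 kJ.

Reaction 1, by 3062 kJ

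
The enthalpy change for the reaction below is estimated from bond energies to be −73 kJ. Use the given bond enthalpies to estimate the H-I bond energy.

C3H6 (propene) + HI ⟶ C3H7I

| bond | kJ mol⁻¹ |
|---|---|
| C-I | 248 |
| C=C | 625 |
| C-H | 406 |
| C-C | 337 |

Let D be the H-I bond energy.
Σ(broken) = 1×337 + 6×406 + 1×625 + 1×D = 3398 + D
Σ(formed) = 2×337 + 7×406 + 1×248 = 3764
ΔH = Σ(broken) − Σ(formed) = (3398 + D) − (3764) = −366 + D
Setting this equal to −73 kJ gives D = 293 kJ/mol.

D(H-I) ≈ 293 kJ/mol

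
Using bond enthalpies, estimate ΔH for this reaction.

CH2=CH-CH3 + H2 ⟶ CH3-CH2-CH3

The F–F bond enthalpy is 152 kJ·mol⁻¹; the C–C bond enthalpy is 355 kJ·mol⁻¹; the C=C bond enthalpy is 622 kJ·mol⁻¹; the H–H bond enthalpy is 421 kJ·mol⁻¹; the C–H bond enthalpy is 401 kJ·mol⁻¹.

Bonds broken (reactants):
  C–C: 1 × 355 = 355
  C–H: 6 × 401 = 2406
  C=C: 1 × 622 = 622
  H–H: 1 × 421 = 421
  Σ(broken) = 3804 kJ
Bonds formed (products):
  C–C: 2 × 355 = 710
  C–H: 8 × 401 = 3208
  Σ(formed) = 3918 kJ
ΔH = Σ(broken) − Σ(formed) = 3804 − 3918 = −114 kJ

ΔH ≈ −114 kJ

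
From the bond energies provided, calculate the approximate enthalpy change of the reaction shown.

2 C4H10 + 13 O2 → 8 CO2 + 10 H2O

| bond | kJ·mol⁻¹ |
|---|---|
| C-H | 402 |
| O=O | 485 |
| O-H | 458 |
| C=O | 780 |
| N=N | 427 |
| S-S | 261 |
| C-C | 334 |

Bonds broken (reactants):
  C-C: 6 × 334 = 2004
  C-H: 20 × 402 = 8040
  O=O: 13 × 485 = 6305
  Σ(broken) = 16349 kJ
Bonds formed (products):
  C=O: 16 × 780 = 12480
  O-H: 20 × 458 = 9160
  Σ(formed) = 21640 kJ
ΔH = Σ(broken) − Σ(formed) = 16349 − 21640 = −5291 kJ

ΔH ≈ −5291 kJ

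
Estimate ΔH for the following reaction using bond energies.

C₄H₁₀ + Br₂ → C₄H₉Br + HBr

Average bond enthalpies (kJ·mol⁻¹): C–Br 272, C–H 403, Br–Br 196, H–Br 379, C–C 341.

ΔH ≈ −52 kJ

Bonds broken (reactants):
  Br–Br: 1 × 196 = 196
  C–C: 3 × 341 = 1023
  C–H: 10 × 403 = 4030
  Σ(broken) = 5249 kJ
Bonds formed (products):
  C–Br: 1 × 272 = 272
  C–C: 3 × 341 = 1023
  C–H: 9 × 403 = 3627
  H–Br: 1 × 379 = 379
  Σ(formed) = 5301 kJ
ΔH = Σ(broken) − Σ(formed) = 5249 − 5301 = −52 kJ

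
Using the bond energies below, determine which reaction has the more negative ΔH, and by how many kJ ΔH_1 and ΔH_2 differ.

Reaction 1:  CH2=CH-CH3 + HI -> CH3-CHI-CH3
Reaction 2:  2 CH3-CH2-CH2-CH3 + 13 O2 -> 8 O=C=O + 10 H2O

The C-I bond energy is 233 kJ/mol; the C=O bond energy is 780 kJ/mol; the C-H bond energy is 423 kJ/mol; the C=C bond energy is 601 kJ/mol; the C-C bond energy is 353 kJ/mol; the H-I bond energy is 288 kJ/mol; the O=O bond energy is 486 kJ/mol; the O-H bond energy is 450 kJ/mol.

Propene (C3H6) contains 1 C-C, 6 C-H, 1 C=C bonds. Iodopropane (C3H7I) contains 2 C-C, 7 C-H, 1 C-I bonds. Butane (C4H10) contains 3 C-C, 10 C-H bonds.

Reaction 1:
  Bonds broken (reactants):
    C-C: 1 × 353 = 353
    C-H: 6 × 423 = 2538
    C=C: 1 × 601 = 601
    H-I: 1 × 288 = 288
    Σ(broken) = 3780 kJ
  Bonds formed (products):
    C-C: 2 × 353 = 706
    C-H: 7 × 423 = 2961
    C-I: 1 × 233 = 233
    Σ(formed) = 3900 kJ
  ΔH_1 = 3780 − 3900 = −120 kJ
Reaction 2:
  Bonds broken (reactants):
    C-C: 6 × 353 = 2118
    C-H: 20 × 423 = 8460
    O=O: 13 × 486 = 6318
    Σ(broken) = 16896 kJ
  Bonds formed (products):
    C=O: 16 × 780 = 12480
    O-H: 20 × 450 = 9000
    Σ(formed) = 21480 kJ
  ΔH_2 = 16896 − 21480 = −4584 kJ
ΔH_1 − ΔH_2 = +4464 kJ, so reaction 2 has the more negative ΔH; |ΔH_1 − ΔH_2| = 4464 kJ.

Reaction 2, by 4464 kJ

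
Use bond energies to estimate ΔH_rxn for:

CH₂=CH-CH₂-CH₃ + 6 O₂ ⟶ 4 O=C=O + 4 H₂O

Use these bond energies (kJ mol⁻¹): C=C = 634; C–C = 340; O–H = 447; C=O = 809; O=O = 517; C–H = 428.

ΔH ≈ −2208 kJ

Bonds broken (reactants):
  C–C: 2 × 340 = 680
  C–H: 8 × 428 = 3424
  C=C: 1 × 634 = 634
  O=O: 6 × 517 = 3102
  Σ(broken) = 7840 kJ
Bonds formed (products):
  C=O: 8 × 809 = 6472
  O–H: 8 × 447 = 3576
  Σ(formed) = 10048 kJ
ΔH = Σ(broken) − Σ(formed) = 7840 − 10048 = −2208 kJ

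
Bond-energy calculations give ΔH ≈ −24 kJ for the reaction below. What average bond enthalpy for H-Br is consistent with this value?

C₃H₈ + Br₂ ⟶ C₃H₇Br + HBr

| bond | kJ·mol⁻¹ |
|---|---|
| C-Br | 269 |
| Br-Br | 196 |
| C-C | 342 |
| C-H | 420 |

Let D be the H-Br bond energy.
Σ(broken) = 1×196 + 2×342 + 8×420 = 4240
Σ(formed) = 1×269 + 2×342 + 7×420 + 1×D = 3893 + D
ΔH = Σ(broken) − Σ(formed) = (4240) − (3893 + D) = +347 − D
Setting this equal to −24 kJ gives D = 371 kJ/mol.

D(H-Br) ≈ 371 kJ/mol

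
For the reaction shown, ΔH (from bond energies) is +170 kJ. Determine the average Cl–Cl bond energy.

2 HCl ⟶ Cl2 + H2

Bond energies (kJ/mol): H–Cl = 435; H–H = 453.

Let D be the Cl–Cl bond energy.
Σ(broken) = 2×435 = 870
Σ(formed) = 1×D + 1×453 = 453 + D
ΔH = Σ(broken) − Σ(formed) = (870) − (453 + D) = +417 − D
Setting this equal to +170 kJ gives D = 247 kJ/mol.

D(Cl–Cl) ≈ 247 kJ/mol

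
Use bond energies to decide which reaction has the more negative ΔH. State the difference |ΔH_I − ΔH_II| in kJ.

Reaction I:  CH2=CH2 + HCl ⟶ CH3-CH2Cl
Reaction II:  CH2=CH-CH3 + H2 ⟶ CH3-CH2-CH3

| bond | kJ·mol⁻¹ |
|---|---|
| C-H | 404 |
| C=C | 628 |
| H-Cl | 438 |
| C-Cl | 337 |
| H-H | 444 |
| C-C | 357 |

Reaction I:
  Bonds broken (reactants):
    C-H: 4 × 404 = 1616
    C=C: 1 × 628 = 628
    H-Cl: 1 × 438 = 438
    Σ(broken) = 2682 kJ
  Bonds formed (products):
    C-C: 1 × 357 = 357
    C-Cl: 1 × 337 = 337
    C-H: 5 × 404 = 2020
    Σ(formed) = 2714 kJ
  ΔH_I = 2682 − 2714 = −32 kJ
Reaction II:
  Bonds broken (reactants):
    C-C: 1 × 357 = 357
    C-H: 6 × 404 = 2424
    C=C: 1 × 628 = 628
    H-H: 1 × 444 = 444
    Σ(broken) = 3853 kJ
  Bonds formed (products):
    C-C: 2 × 357 = 714
    C-H: 8 × 404 = 3232
    Σ(formed) = 3946 kJ
  ΔH_II = 3853 − 3946 = −93 kJ
ΔH_I − ΔH_II = +61 kJ, so reaction II has the more negative ΔH; |ΔH_I − ΔH_II| = 61 kJ.

Reaction II, by 61 kJ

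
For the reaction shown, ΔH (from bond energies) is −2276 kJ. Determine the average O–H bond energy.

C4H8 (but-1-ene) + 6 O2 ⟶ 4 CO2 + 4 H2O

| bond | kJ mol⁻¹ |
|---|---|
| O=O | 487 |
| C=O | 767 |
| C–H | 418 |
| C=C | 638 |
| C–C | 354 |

D(O–H) ≈ 469 kJ/mol

Let D be the O–H bond energy.
Σ(broken) = 2×354 + 8×418 + 1×638 + 6×487 = 7612
Σ(formed) = 8×767 + 8×D = 6136 + 8D
ΔH = Σ(broken) − Σ(formed) = (7612) − (6136 + 8D) = +1476 − 8D
Setting this equal to −2276 kJ gives 8D = 3752, so D = 469 kJ/mol.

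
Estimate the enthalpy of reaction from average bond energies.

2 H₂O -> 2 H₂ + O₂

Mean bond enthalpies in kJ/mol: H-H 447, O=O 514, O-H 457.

ΔH ≈ +420 kJ

Bonds broken (reactants):
  O-H: 4 × 457 = 1828
  Σ(broken) = 1828 kJ
Bonds formed (products):
  H-H: 2 × 447 = 894
  O=O: 1 × 514 = 514
  Σ(formed) = 1408 kJ
ΔH = Σ(broken) − Σ(formed) = 1828 − 1408 = +420 kJ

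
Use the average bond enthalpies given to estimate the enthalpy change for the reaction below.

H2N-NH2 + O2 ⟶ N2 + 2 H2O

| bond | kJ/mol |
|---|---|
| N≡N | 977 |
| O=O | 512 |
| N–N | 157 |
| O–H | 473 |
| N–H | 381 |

Bonds broken (reactants):
  N–H: 4 × 381 = 1524
  N–N: 1 × 157 = 157
  O=O: 1 × 512 = 512
  Σ(broken) = 2193 kJ
Bonds formed (products):
  N≡N: 1 × 977 = 977
  O–H: 4 × 473 = 1892
  Σ(formed) = 2869 kJ
ΔH = Σ(broken) − Σ(formed) = 2193 − 2869 = −676 kJ

ΔH ≈ −676 kJ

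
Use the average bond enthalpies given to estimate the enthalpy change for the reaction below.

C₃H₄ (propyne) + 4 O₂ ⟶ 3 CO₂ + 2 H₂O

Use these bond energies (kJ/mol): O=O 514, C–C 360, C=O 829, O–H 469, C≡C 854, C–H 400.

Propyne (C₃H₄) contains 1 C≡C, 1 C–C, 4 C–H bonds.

ΔH ≈ −1980 kJ

Bonds broken (reactants):
  C≡C: 1 × 854 = 854
  C–C: 1 × 360 = 360
  C–H: 4 × 400 = 1600
  O=O: 4 × 514 = 2056
  Σ(broken) = 4870 kJ
Bonds formed (products):
  C=O: 6 × 829 = 4974
  O–H: 4 × 469 = 1876
  Σ(formed) = 6850 kJ
ΔH = Σ(broken) − Σ(formed) = 4870 − 6850 = −1980 kJ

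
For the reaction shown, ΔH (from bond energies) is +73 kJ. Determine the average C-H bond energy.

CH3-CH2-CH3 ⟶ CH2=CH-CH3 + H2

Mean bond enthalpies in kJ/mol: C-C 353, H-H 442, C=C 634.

D(C-H) ≈ 398 kJ/mol

Let D be the C-H bond energy.
Σ(broken) = 2×353 + 8×D = 706 + 8D
Σ(formed) = 1×353 + 6×D + 1×634 + 1×442 = 1429 + 6D
ΔH = Σ(broken) − Σ(formed) = (706 + 8D) − (1429 + 6D) = −723 + 2D
Setting this equal to +73 kJ gives 2D = 796, so D = 398 kJ/mol.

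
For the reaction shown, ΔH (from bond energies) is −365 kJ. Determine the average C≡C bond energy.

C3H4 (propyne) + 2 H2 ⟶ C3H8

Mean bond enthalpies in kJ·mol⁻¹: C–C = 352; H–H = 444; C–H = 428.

Let D be the C≡C bond energy.
Σ(broken) = 1×D + 1×352 + 4×428 + 2×444 = 2952 + D
Σ(formed) = 2×352 + 8×428 = 4128
ΔH = Σ(broken) − Σ(formed) = (2952 + D) − (4128) = −1176 + D
Setting this equal to −365 kJ gives D = 811 kJ/mol.

D(C≡C) ≈ 811 kJ/mol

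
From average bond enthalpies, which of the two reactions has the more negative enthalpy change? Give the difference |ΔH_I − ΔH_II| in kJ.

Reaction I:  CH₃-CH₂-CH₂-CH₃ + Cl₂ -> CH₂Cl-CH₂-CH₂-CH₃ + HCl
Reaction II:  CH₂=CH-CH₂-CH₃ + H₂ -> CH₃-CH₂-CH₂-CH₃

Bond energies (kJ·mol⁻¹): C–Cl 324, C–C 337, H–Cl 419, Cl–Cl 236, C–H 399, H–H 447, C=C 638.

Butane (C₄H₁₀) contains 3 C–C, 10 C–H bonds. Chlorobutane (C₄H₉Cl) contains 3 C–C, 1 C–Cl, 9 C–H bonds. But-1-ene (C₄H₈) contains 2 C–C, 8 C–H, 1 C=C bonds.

Reaction I:
  Bonds broken (reactants):
    C–C: 3 × 337 = 1011
    C–H: 10 × 399 = 3990
    Cl–Cl: 1 × 236 = 236
    Σ(broken) = 5237 kJ
  Bonds formed (products):
    C–C: 3 × 337 = 1011
    C–Cl: 1 × 324 = 324
    C–H: 9 × 399 = 3591
    H–Cl: 1 × 419 = 419
    Σ(formed) = 5345 kJ
  ΔH_I = 5237 − 5345 = −108 kJ
Reaction II:
  Bonds broken (reactants):
    C–C: 2 × 337 = 674
    C–H: 8 × 399 = 3192
    C=C: 1 × 638 = 638
    H–H: 1 × 447 = 447
    Σ(broken) = 4951 kJ
  Bonds formed (products):
    C–C: 3 × 337 = 1011
    C–H: 10 × 399 = 3990
    Σ(formed) = 5001 kJ
  ΔH_II = 4951 − 5001 = −50 kJ
ΔH_I − ΔH_II = −58 kJ, so reaction I has the more negative ΔH; |ΔH_I − ΔH_II| = 58 kJ.

Reaction I, by 58 kJ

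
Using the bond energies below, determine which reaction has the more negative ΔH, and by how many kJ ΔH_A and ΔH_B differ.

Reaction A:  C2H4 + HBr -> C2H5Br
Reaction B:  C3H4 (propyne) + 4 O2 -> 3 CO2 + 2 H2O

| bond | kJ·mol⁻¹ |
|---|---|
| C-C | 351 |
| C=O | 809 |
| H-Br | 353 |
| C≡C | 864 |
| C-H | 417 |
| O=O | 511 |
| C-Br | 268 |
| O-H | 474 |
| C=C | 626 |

Reaction A:
  Bonds broken (reactants):
    C-H: 4 × 417 = 1668
    C=C: 1 × 626 = 626
    H-Br: 1 × 353 = 353
    Σ(broken) = 2647 kJ
  Bonds formed (products):
    C-Br: 1 × 268 = 268
    C-C: 1 × 351 = 351
    C-H: 5 × 417 = 2085
    Σ(formed) = 2704 kJ
  ΔH_A = 2647 − 2704 = −57 kJ
Reaction B:
  Bonds broken (reactants):
    C≡C: 1 × 864 = 864
    C-C: 1 × 351 = 351
    C-H: 4 × 417 = 1668
    O=O: 4 × 511 = 2044
    Σ(broken) = 4927 kJ
  Bonds formed (products):
    C=O: 6 × 809 = 4854
    O-H: 4 × 474 = 1896
    Σ(formed) = 6750 kJ
  ΔH_B = 4927 − 6750 = −1823 kJ
ΔH_A − ΔH_B = +1766 kJ, so reaction B has the more negative ΔH; |ΔH_A − ΔH_B| = 1766 kJ.

Reaction B, by 1766 kJ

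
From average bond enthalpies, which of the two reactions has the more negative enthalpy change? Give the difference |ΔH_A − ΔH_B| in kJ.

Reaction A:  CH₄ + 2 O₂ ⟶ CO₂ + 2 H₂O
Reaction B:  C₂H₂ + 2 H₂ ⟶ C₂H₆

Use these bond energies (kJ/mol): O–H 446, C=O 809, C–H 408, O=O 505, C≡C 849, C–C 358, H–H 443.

Reaction A, by 505 kJ

Reaction A:
  Bonds broken (reactants):
    C–H: 4 × 408 = 1632
    O=O: 2 × 505 = 1010
    Σ(broken) = 2642 kJ
  Bonds formed (products):
    C=O: 2 × 809 = 1618
    O–H: 4 × 446 = 1784
    Σ(formed) = 3402 kJ
  ΔH_A = 2642 − 3402 = −760 kJ
Reaction B:
  Bonds broken (reactants):
    C≡C: 1 × 849 = 849
    C–H: 2 × 408 = 816
    H–H: 2 × 443 = 886
    Σ(broken) = 2551 kJ
  Bonds formed (products):
    C–C: 1 × 358 = 358
    C–H: 6 × 408 = 2448
    Σ(formed) = 2806 kJ
  ΔH_B = 2551 − 2806 = −255 kJ
ΔH_A − ΔH_B = −505 kJ, so reaction A has the more negative ΔH; |ΔH_A − ΔH_B| = 505 kJ.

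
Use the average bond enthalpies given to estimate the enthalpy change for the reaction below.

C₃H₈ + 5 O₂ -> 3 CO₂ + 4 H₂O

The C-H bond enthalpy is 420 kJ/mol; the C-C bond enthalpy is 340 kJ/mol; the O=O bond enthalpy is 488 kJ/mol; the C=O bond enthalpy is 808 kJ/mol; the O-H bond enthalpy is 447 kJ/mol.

Bonds broken (reactants):
  C-C: 2 × 340 = 680
  C-H: 8 × 420 = 3360
  O=O: 5 × 488 = 2440
  Σ(broken) = 6480 kJ
Bonds formed (products):
  C=O: 6 × 808 = 4848
  O-H: 8 × 447 = 3576
  Σ(formed) = 8424 kJ
ΔH = Σ(broken) − Σ(formed) = 6480 − 8424 = −1944 kJ

ΔH ≈ −1944 kJ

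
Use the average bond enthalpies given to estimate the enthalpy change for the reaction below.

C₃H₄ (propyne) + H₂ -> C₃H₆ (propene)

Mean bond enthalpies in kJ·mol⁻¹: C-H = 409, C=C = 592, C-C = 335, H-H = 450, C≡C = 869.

ΔH ≈ −91 kJ

Bonds broken (reactants):
  C≡C: 1 × 869 = 869
  C-C: 1 × 335 = 335
  C-H: 4 × 409 = 1636
  H-H: 1 × 450 = 450
  Σ(broken) = 3290 kJ
Bonds formed (products):
  C-C: 1 × 335 = 335
  C-H: 6 × 409 = 2454
  C=C: 1 × 592 = 592
  Σ(formed) = 3381 kJ
ΔH = Σ(broken) − Σ(formed) = 3290 − 3381 = −91 kJ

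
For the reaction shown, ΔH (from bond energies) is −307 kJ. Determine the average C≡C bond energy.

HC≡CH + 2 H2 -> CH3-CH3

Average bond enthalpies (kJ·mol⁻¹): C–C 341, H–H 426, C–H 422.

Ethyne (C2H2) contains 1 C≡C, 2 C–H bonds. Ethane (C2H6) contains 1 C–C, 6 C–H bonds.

Let D be the C≡C bond energy.
Σ(broken) = 1×D + 2×422 + 2×426 = 1696 + D
Σ(formed) = 1×341 + 6×422 = 2873
ΔH = Σ(broken) − Σ(formed) = (1696 + D) − (2873) = −1177 + D
Setting this equal to −307 kJ gives D = 870 kJ/mol.

D(C≡C) ≈ 870 kJ/mol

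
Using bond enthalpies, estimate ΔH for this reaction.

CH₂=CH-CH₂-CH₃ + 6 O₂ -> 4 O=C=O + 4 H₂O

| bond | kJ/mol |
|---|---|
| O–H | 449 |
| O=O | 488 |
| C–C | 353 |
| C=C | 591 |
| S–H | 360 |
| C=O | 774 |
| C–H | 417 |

ΔH ≈ −2223 kJ

Bonds broken (reactants):
  C–C: 2 × 353 = 706
  C–H: 8 × 417 = 3336
  C=C: 1 × 591 = 591
  O=O: 6 × 488 = 2928
  Σ(broken) = 7561 kJ
Bonds formed (products):
  C=O: 8 × 774 = 6192
  O–H: 8 × 449 = 3592
  Σ(formed) = 9784 kJ
ΔH = Σ(broken) − Σ(formed) = 7561 − 9784 = −2223 kJ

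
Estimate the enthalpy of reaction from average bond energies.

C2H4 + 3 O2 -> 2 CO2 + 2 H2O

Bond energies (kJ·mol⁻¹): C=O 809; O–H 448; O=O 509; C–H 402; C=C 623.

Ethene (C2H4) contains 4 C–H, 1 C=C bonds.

Bonds broken (reactants):
  C–H: 4 × 402 = 1608
  C=C: 1 × 623 = 623
  O=O: 3 × 509 = 1527
  Σ(broken) = 3758 kJ
Bonds formed (products):
  C=O: 4 × 809 = 3236
  O–H: 4 × 448 = 1792
  Σ(formed) = 5028 kJ
ΔH = Σ(broken) − Σ(formed) = 3758 − 5028 = −1270 kJ

ΔH ≈ −1270 kJ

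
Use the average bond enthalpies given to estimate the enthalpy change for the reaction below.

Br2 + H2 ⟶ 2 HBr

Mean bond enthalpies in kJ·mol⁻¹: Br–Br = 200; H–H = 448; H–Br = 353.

ΔH ≈ −58 kJ

Bonds broken (reactants):
  Br–Br: 1 × 200 = 200
  H–H: 1 × 448 = 448
  Σ(broken) = 648 kJ
Bonds formed (products):
  H–Br: 2 × 353 = 706
  Σ(formed) = 706 kJ
ΔH = Σ(broken) − Σ(formed) = 648 − 706 = −58 kJ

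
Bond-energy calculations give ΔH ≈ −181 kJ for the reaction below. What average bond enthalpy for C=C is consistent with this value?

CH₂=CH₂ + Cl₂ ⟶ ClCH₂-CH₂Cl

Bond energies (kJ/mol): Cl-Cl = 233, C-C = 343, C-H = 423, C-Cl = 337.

Let D be the C=C bond energy.
Σ(broken) = 4×423 + 1×D + 1×233 = 1925 + D
Σ(formed) = 1×343 + 2×337 + 4×423 = 2709
ΔH = Σ(broken) − Σ(formed) = (1925 + D) − (2709) = −784 + D
Setting this equal to −181 kJ gives D = 603 kJ/mol.

D(C=C) ≈ 603 kJ/mol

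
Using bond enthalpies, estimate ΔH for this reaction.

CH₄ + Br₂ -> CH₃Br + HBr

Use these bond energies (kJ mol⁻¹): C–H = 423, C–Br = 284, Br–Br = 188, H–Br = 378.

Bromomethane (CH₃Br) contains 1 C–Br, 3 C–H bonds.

Bonds broken (reactants):
  Br–Br: 1 × 188 = 188
  C–H: 4 × 423 = 1692
  Σ(broken) = 1880 kJ
Bonds formed (products):
  C–Br: 1 × 284 = 284
  C–H: 3 × 423 = 1269
  H–Br: 1 × 378 = 378
  Σ(formed) = 1931 kJ
ΔH = Σ(broken) − Σ(formed) = 1880 − 1931 = −51 kJ

ΔH ≈ −51 kJ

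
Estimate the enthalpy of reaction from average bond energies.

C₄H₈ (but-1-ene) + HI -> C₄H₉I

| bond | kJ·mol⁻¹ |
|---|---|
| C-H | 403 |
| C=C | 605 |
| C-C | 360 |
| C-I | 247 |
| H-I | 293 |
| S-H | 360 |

Bonds broken (reactants):
  C-C: 2 × 360 = 720
  C-H: 8 × 403 = 3224
  C=C: 1 × 605 = 605
  H-I: 1 × 293 = 293
  Σ(broken) = 4842 kJ
Bonds formed (products):
  C-C: 3 × 360 = 1080
  C-H: 9 × 403 = 3627
  C-I: 1 × 247 = 247
  Σ(formed) = 4954 kJ
ΔH = Σ(broken) − Σ(formed) = 4842 − 4954 = −112 kJ

ΔH ≈ −112 kJ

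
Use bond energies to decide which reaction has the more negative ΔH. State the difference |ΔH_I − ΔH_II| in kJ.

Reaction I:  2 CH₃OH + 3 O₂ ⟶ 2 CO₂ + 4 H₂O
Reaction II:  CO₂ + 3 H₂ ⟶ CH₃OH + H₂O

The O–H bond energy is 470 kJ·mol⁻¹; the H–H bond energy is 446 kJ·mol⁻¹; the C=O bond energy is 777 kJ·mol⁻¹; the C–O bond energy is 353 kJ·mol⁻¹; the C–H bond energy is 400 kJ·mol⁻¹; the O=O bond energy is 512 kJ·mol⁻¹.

Reaction I, by 1215 kJ

Reaction I:
  Bonds broken (reactants):
    C–H: 6 × 400 = 2400
    C–O: 2 × 353 = 706
    O–H: 2 × 470 = 940
    O=O: 3 × 512 = 1536
    Σ(broken) = 5582 kJ
  Bonds formed (products):
    C=O: 4 × 777 = 3108
    O–H: 8 × 470 = 3760
    Σ(formed) = 6868 kJ
  ΔH_I = 5582 − 6868 = −1286 kJ
Reaction II:
  Bonds broken (reactants):
    C=O: 2 × 777 = 1554
    H–H: 3 × 446 = 1338
    Σ(broken) = 2892 kJ
  Bonds formed (products):
    C–H: 3 × 400 = 1200
    C–O: 1 × 353 = 353
    O–H: 3 × 470 = 1410
    Σ(formed) = 2963 kJ
  ΔH_II = 2892 − 2963 = −71 kJ
ΔH_I − ΔH_II = −1215 kJ, so reaction I has the more negative ΔH; |ΔH_I − ΔH_II| = 1215 kJ.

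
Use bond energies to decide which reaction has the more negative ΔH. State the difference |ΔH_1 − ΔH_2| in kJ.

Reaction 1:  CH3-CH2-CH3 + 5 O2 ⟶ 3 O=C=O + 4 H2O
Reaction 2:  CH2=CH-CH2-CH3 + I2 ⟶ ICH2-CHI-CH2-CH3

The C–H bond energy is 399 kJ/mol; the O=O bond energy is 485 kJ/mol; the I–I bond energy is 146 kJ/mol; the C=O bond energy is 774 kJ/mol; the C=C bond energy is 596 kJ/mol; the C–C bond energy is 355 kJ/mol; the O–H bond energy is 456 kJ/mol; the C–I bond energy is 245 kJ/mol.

Reaction 1, by 1862 kJ

Reaction 1:
  Bonds broken (reactants):
    C–C: 2 × 355 = 710
    C–H: 8 × 399 = 3192
    O=O: 5 × 485 = 2425
    Σ(broken) = 6327 kJ
  Bonds formed (products):
    C=O: 6 × 774 = 4644
    O–H: 8 × 456 = 3648
    Σ(formed) = 8292 kJ
  ΔH_1 = 6327 − 8292 = −1965 kJ
Reaction 2:
  Bonds broken (reactants):
    C–C: 2 × 355 = 710
    C–H: 8 × 399 = 3192
    C=C: 1 × 596 = 596
    I–I: 1 × 146 = 146
    Σ(broken) = 4644 kJ
  Bonds formed (products):
    C–C: 3 × 355 = 1065
    C–H: 8 × 399 = 3192
    C–I: 2 × 245 = 490
    Σ(formed) = 4747 kJ
  ΔH_2 = 4644 − 4747 = −103 kJ
ΔH_1 − ΔH_2 = −1862 kJ, so reaction 1 has the more negative ΔH; |ΔH_1 − ΔH_2| = 1862 kJ.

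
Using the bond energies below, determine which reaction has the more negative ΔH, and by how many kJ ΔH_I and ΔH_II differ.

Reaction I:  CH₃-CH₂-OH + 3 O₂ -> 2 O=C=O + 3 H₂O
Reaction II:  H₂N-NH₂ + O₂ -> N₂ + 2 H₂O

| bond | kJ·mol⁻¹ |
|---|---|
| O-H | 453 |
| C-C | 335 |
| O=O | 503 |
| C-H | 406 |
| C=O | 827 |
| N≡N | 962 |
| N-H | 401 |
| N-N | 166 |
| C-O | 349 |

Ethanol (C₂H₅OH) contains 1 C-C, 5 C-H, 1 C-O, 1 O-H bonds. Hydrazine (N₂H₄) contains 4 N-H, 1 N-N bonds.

Reaction I, by 849 kJ

Reaction I:
  Bonds broken (reactants):
    C-C: 1 × 335 = 335
    C-H: 5 × 406 = 2030
    C-O: 1 × 349 = 349
    O-H: 1 × 453 = 453
    O=O: 3 × 503 = 1509
    Σ(broken) = 4676 kJ
  Bonds formed (products):
    C=O: 4 × 827 = 3308
    O-H: 6 × 453 = 2718
    Σ(formed) = 6026 kJ
  ΔH_I = 4676 − 6026 = −1350 kJ
Reaction II:
  Bonds broken (reactants):
    N-H: 4 × 401 = 1604
    N-N: 1 × 166 = 166
    O=O: 1 × 503 = 503
    Σ(broken) = 2273 kJ
  Bonds formed (products):
    N≡N: 1 × 962 = 962
    O-H: 4 × 453 = 1812
    Σ(formed) = 2774 kJ
  ΔH_II = 2273 − 2774 = −501 kJ
ΔH_I − ΔH_II = −849 kJ, so reaction I has the more negative ΔH; |ΔH_I − ΔH_II| = 849 kJ.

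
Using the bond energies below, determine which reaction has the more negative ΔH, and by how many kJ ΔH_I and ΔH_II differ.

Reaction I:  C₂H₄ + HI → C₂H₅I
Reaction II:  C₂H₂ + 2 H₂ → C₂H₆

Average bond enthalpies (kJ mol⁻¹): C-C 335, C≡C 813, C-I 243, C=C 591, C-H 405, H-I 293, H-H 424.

Reaction II, by 195 kJ

Reaction I:
  Bonds broken (reactants):
    C-H: 4 × 405 = 1620
    C=C: 1 × 591 = 591
    H-I: 1 × 293 = 293
    Σ(broken) = 2504 kJ
  Bonds formed (products):
    C-C: 1 × 335 = 335
    C-H: 5 × 405 = 2025
    C-I: 1 × 243 = 243
    Σ(formed) = 2603 kJ
  ΔH_I = 2504 − 2603 = −99 kJ
Reaction II:
  Bonds broken (reactants):
    C≡C: 1 × 813 = 813
    C-H: 2 × 405 = 810
    H-H: 2 × 424 = 848
    Σ(broken) = 2471 kJ
  Bonds formed (products):
    C-C: 1 × 335 = 335
    C-H: 6 × 405 = 2430
    Σ(formed) = 2765 kJ
  ΔH_II = 2471 − 2765 = −294 kJ
ΔH_I − ΔH_II = +195 kJ, so reaction II has the more negative ΔH; |ΔH_I − ΔH_II| = 195 kJ.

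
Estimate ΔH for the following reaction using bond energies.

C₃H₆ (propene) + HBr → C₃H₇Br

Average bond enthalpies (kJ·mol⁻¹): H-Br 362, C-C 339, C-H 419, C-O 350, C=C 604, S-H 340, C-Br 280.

Bonds broken (reactants):
  C-C: 1 × 339 = 339
  C-H: 6 × 419 = 2514
  C=C: 1 × 604 = 604
  H-Br: 1 × 362 = 362
  Σ(broken) = 3819 kJ
Bonds formed (products):
  C-Br: 1 × 280 = 280
  C-C: 2 × 339 = 678
  C-H: 7 × 419 = 2933
  Σ(formed) = 3891 kJ
ΔH = Σ(broken) − Σ(formed) = 3819 − 3891 = −72 kJ

ΔH ≈ −72 kJ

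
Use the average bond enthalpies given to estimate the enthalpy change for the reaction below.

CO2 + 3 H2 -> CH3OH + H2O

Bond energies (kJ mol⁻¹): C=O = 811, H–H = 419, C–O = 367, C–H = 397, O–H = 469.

Bonds broken (reactants):
  C=O: 2 × 811 = 1622
  H–H: 3 × 419 = 1257
  Σ(broken) = 2879 kJ
Bonds formed (products):
  C–H: 3 × 397 = 1191
  C–O: 1 × 367 = 367
  O–H: 3 × 469 = 1407
  Σ(formed) = 2965 kJ
ΔH = Σ(broken) − Σ(formed) = 2879 − 2965 = −86 kJ

ΔH ≈ −86 kJ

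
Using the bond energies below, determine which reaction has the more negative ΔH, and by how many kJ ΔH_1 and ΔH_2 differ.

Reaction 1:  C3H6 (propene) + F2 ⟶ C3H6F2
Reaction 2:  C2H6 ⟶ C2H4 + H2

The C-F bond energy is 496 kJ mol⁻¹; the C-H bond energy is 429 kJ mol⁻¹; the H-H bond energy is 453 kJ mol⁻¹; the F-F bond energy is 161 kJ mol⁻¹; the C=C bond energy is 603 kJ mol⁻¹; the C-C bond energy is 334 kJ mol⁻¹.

Reaction 1:
  Bonds broken (reactants):
    C-C: 1 × 334 = 334
    C-H: 6 × 429 = 2574
    C=C: 1 × 603 = 603
    F-F: 1 × 161 = 161
    Σ(broken) = 3672 kJ
  Bonds formed (products):
    C-C: 2 × 334 = 668
    C-F: 2 × 496 = 992
    C-H: 6 × 429 = 2574
    Σ(formed) = 4234 kJ
  ΔH_1 = 3672 − 4234 = −562 kJ
Reaction 2:
  Bonds broken (reactants):
    C-C: 1 × 334 = 334
    C-H: 6 × 429 = 2574
    Σ(broken) = 2908 kJ
  Bonds formed (products):
    C-H: 4 × 429 = 1716
    C=C: 1 × 603 = 603
    H-H: 1 × 453 = 453
    Σ(formed) = 2772 kJ
  ΔH_2 = 2908 − 2772 = +136 kJ
ΔH_1 − ΔH_2 = −698 kJ, so reaction 1 has the more negative ΔH; |ΔH_1 − ΔH_2| = 698 kJ.

Reaction 1, by 698 kJ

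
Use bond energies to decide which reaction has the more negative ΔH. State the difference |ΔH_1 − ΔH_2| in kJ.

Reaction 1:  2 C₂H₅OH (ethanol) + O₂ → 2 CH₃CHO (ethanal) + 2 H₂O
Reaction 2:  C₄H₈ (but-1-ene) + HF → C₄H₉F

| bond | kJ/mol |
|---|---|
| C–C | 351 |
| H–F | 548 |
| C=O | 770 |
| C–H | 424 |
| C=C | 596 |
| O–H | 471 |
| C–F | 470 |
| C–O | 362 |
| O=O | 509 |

Reaction 1, by 300 kJ

Reaction 1:
  Bonds broken (reactants):
    C–C: 2 × 351 = 702
    C–H: 10 × 424 = 4240
    C–O: 2 × 362 = 724
    O–H: 2 × 471 = 942
    O=O: 1 × 509 = 509
    Σ(broken) = 7117 kJ
  Bonds formed (products):
    C–C: 2 × 351 = 702
    C–H: 8 × 424 = 3392
    C=O: 2 × 770 = 1540
    O–H: 4 × 471 = 1884
    Σ(formed) = 7518 kJ
  ΔH_1 = 7117 − 7518 = −401 kJ
Reaction 2:
  Bonds broken (reactants):
    C–C: 2 × 351 = 702
    C–H: 8 × 424 = 3392
    C=C: 1 × 596 = 596
    H–F: 1 × 548 = 548
    Σ(broken) = 5238 kJ
  Bonds formed (products):
    C–C: 3 × 351 = 1053
    C–F: 1 × 470 = 470
    C–H: 9 × 424 = 3816
    Σ(formed) = 5339 kJ
  ΔH_2 = 5238 − 5339 = −101 kJ
ΔH_1 − ΔH_2 = −300 kJ, so reaction 1 has the more negative ΔH; |ΔH_1 − ΔH_2| = 300 kJ.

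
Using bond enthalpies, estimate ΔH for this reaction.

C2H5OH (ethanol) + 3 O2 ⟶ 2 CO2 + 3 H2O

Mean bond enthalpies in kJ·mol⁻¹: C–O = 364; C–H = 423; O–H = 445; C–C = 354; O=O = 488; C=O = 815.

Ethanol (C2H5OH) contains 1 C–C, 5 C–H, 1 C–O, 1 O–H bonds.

ΔH ≈ −1188 kJ

Bonds broken (reactants):
  C–C: 1 × 354 = 354
  C–H: 5 × 423 = 2115
  C–O: 1 × 364 = 364
  O–H: 1 × 445 = 445
  O=O: 3 × 488 = 1464
  Σ(broken) = 4742 kJ
Bonds formed (products):
  C=O: 4 × 815 = 3260
  O–H: 6 × 445 = 2670
  Σ(formed) = 5930 kJ
ΔH = Σ(broken) − Σ(formed) = 4742 − 5930 = −1188 kJ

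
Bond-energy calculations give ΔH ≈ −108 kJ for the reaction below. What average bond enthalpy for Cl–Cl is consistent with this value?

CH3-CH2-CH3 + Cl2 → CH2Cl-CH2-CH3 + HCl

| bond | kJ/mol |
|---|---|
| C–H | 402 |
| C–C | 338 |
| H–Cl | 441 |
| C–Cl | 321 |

Let D be the Cl–Cl bond energy.
Σ(broken) = 2×338 + 8×402 + 1×D = 3892 + D
Σ(formed) = 2×338 + 1×321 + 7×402 + 1×441 = 4252
ΔH = Σ(broken) − Σ(formed) = (3892 + D) − (4252) = −360 + D
Setting this equal to −108 kJ gives D = 252 kJ/mol.

D(Cl–Cl) ≈ 252 kJ/mol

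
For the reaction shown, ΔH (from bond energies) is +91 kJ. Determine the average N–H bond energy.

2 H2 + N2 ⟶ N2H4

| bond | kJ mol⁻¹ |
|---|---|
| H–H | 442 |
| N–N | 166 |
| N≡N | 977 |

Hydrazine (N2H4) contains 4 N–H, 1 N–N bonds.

Let D be the N–H bond energy.
Σ(broken) = 2×442 + 1×977 = 1861
Σ(formed) = 4×D + 1×166 = 166 + 4D
ΔH = Σ(broken) − Σ(formed) = (1861) − (166 + 4D) = +1695 − 4D
Setting this equal to +91 kJ gives 4D = 1604, so D = 401 kJ/mol.

D(N–H) ≈ 401 kJ/mol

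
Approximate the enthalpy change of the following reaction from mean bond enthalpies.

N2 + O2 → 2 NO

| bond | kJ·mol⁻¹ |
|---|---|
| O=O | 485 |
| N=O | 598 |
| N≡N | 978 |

Bonds broken (reactants):
  N≡N: 1 × 978 = 978
  O=O: 1 × 485 = 485
  Σ(broken) = 1463 kJ
Bonds formed (products):
  N=O: 2 × 598 = 1196
  Σ(formed) = 1196 kJ
ΔH = Σ(broken) − Σ(formed) = 1463 − 1196 = +267 kJ

ΔH ≈ +267 kJ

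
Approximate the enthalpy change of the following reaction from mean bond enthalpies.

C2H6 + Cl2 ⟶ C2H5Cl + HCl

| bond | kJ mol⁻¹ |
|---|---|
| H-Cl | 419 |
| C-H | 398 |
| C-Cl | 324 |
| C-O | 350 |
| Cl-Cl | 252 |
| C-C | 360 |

Bonds broken (reactants):
  C-C: 1 × 360 = 360
  C-H: 6 × 398 = 2388
  Cl-Cl: 1 × 252 = 252
  Σ(broken) = 3000 kJ
Bonds formed (products):
  C-C: 1 × 360 = 360
  C-Cl: 1 × 324 = 324
  C-H: 5 × 398 = 1990
  H-Cl: 1 × 419 = 419
  Σ(formed) = 3093 kJ
ΔH = Σ(broken) − Σ(formed) = 3000 − 3093 = −93 kJ

ΔH ≈ −93 kJ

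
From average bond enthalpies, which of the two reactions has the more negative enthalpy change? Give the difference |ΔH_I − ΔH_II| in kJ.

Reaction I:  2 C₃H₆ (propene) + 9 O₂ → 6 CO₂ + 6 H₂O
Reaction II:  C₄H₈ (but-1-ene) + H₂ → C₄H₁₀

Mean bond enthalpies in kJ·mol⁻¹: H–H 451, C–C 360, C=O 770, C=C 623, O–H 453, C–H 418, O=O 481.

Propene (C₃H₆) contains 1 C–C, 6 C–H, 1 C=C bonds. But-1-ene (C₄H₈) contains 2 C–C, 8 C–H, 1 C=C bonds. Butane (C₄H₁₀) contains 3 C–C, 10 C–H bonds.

Reaction I:
  Bonds broken (reactants):
    C–C: 2 × 360 = 720
    C–H: 12 × 418 = 5016
    C=C: 2 × 623 = 1246
    O=O: 9 × 481 = 4329
    Σ(broken) = 11311 kJ
  Bonds formed (products):
    C=O: 12 × 770 = 9240
    O–H: 12 × 453 = 5436
    Σ(formed) = 14676 kJ
  ΔH_I = 11311 − 14676 = −3365 kJ
Reaction II:
  Bonds broken (reactants):
    C–C: 2 × 360 = 720
    C–H: 8 × 418 = 3344
    C=C: 1 × 623 = 623
    H–H: 1 × 451 = 451
    Σ(broken) = 5138 kJ
  Bonds formed (products):
    C–C: 3 × 360 = 1080
    C–H: 10 × 418 = 4180
    Σ(formed) = 5260 kJ
  ΔH_II = 5138 − 5260 = −122 kJ
ΔH_I − ΔH_II = −3243 kJ, so reaction I has the more negative ΔH; |ΔH_I − ΔH_II| = 3243 kJ.

Reaction I, by 3243 kJ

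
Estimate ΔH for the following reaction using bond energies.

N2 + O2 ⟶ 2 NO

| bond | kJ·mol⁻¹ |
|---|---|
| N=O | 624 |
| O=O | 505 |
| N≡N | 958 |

ΔH ≈ +215 kJ

Bonds broken (reactants):
  N≡N: 1 × 958 = 958
  O=O: 1 × 505 = 505
  Σ(broken) = 1463 kJ
Bonds formed (products):
  N=O: 2 × 624 = 1248
  Σ(formed) = 1248 kJ
ΔH = Σ(broken) − Σ(formed) = 1463 − 1248 = +215 kJ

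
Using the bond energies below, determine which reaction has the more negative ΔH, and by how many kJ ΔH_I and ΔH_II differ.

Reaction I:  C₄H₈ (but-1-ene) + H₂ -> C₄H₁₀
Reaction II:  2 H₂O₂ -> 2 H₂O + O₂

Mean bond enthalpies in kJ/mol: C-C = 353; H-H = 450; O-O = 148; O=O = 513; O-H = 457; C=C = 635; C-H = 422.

Reaction I:
  Bonds broken (reactants):
    C-C: 2 × 353 = 706
    C-H: 8 × 422 = 3376
    C=C: 1 × 635 = 635
    H-H: 1 × 450 = 450
    Σ(broken) = 5167 kJ
  Bonds formed (products):
    C-C: 3 × 353 = 1059
    C-H: 10 × 422 = 4220
    Σ(formed) = 5279 kJ
  ΔH_I = 5167 − 5279 = −112 kJ
Reaction II:
  Bonds broken (reactants):
    O-H: 4 × 457 = 1828
    O-O: 2 × 148 = 296
    Σ(broken) = 2124 kJ
  Bonds formed (products):
    O-H: 4 × 457 = 1828
    O=O: 1 × 513 = 513
    Σ(formed) = 2341 kJ
  ΔH_II = 2124 − 2341 = −217 kJ
ΔH_I − ΔH_II = +105 kJ, so reaction II has the more negative ΔH; |ΔH_I − ΔH_II| = 105 kJ.

Reaction II, by 105 kJ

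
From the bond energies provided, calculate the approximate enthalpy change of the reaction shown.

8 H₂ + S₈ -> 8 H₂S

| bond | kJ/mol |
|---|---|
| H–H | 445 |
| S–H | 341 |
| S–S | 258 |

Bonds broken (reactants):
  H–H: 8 × 445 = 3560
  S–S: 8 × 258 = 2064
  Σ(broken) = 5624 kJ
Bonds formed (products):
  S–H: 16 × 341 = 5456
  Σ(formed) = 5456 kJ
ΔH = Σ(broken) − Σ(formed) = 5624 − 5456 = +168 kJ

ΔH ≈ +168 kJ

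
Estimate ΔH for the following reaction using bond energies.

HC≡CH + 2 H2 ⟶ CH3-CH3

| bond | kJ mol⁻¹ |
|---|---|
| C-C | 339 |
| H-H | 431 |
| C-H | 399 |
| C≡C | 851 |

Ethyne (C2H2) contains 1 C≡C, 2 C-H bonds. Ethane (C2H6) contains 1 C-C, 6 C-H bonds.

Bonds broken (reactants):
  C≡C: 1 × 851 = 851
  C-H: 2 × 399 = 798
  H-H: 2 × 431 = 862
  Σ(broken) = 2511 kJ
Bonds formed (products):
  C-C: 1 × 339 = 339
  C-H: 6 × 399 = 2394
  Σ(formed) = 2733 kJ
ΔH = Σ(broken) − Σ(formed) = 2511 − 2733 = −222 kJ

ΔH ≈ −222 kJ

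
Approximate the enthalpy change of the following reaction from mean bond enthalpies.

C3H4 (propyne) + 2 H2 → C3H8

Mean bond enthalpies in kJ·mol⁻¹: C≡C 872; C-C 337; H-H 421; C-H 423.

ΔH ≈ −315 kJ

Bonds broken (reactants):
  C≡C: 1 × 872 = 872
  C-C: 1 × 337 = 337
  C-H: 4 × 423 = 1692
  H-H: 2 × 421 = 842
  Σ(broken) = 3743 kJ
Bonds formed (products):
  C-C: 2 × 337 = 674
  C-H: 8 × 423 = 3384
  Σ(formed) = 4058 kJ
ΔH = Σ(broken) − Σ(formed) = 3743 − 4058 = −315 kJ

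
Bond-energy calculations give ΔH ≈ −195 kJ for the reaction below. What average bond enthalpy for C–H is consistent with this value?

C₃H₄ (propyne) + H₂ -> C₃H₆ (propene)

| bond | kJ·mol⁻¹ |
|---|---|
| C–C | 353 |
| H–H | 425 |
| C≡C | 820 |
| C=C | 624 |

Let D be the C–H bond energy.
Σ(broken) = 1×820 + 1×353 + 4×D + 1×425 = 1598 + 4D
Σ(formed) = 1×353 + 6×D + 1×624 = 977 + 6D
ΔH = Σ(broken) − Σ(formed) = (1598 + 4D) − (977 + 6D) = +621 − 2D
Setting this equal to −195 kJ gives 2D = 816, so D = 408 kJ/mol.

D(C–H) ≈ 408 kJ/mol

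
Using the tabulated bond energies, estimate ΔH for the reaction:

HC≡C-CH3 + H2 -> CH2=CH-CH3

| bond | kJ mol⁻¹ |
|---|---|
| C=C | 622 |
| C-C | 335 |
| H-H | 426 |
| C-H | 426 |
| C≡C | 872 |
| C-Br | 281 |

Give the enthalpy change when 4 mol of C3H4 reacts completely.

ΔH = −704 kJ

Bonds broken (reactants):
  C≡C: 1 × 872 = 872
  C-C: 1 × 335 = 335
  C-H: 4 × 426 = 1704
  H-H: 1 × 426 = 426
  Σ(broken) = 3337 kJ
Bonds formed (products):
  C-C: 1 × 335 = 335
  C-H: 6 × 426 = 2556
  C=C: 1 × 622 = 622
  Σ(formed) = 3513 kJ
ΔH = Σ(broken) − Σ(formed) = 3337 − 3513 = −176 kJ
For 4× the reaction as written: 4 × (−176) = −704 kJ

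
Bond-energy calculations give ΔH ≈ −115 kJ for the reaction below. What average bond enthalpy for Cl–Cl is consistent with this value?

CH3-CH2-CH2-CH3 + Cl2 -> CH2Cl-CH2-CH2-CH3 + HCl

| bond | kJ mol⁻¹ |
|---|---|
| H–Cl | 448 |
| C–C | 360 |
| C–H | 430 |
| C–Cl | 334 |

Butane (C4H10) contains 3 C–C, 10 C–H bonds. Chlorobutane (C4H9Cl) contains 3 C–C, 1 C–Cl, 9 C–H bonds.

D(Cl–Cl) ≈ 237 kJ/mol

Let D be the Cl–Cl bond energy.
Σ(broken) = 3×360 + 10×430 + 1×D = 5380 + D
Σ(formed) = 3×360 + 1×334 + 9×430 + 1×448 = 5732
ΔH = Σ(broken) − Σ(formed) = (5380 + D) − (5732) = −352 + D
Setting this equal to −115 kJ gives D = 237 kJ/mol.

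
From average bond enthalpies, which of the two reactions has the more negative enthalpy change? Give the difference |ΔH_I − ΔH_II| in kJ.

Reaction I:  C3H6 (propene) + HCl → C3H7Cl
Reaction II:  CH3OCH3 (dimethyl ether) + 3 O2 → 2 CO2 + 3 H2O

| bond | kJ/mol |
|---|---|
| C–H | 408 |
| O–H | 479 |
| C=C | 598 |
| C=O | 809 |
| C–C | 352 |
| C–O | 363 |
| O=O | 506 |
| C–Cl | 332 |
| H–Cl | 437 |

Reaction I:
  Bonds broken (reactants):
    C–C: 1 × 352 = 352
    C–H: 6 × 408 = 2448
    C=C: 1 × 598 = 598
    H–Cl: 1 × 437 = 437
    Σ(broken) = 3835 kJ
  Bonds formed (products):
    C–C: 2 × 352 = 704
    C–Cl: 1 × 332 = 332
    C–H: 7 × 408 = 2856
    Σ(formed) = 3892 kJ
  ΔH_I = 3835 − 3892 = −57 kJ
Reaction II:
  Bonds broken (reactants):
    C–H: 6 × 408 = 2448
    C–O: 2 × 363 = 726
    O=O: 3 × 506 = 1518
    Σ(broken) = 4692 kJ
  Bonds formed (products):
    C=O: 4 × 809 = 3236
    O–H: 6 × 479 = 2874
    Σ(formed) = 6110 kJ
  ΔH_II = 4692 − 6110 = −1418 kJ
ΔH_I − ΔH_II = +1361 kJ, so reaction II has the more negative ΔH; |ΔH_I − ΔH_II| = 1361 kJ.

Reaction II, by 1361 kJ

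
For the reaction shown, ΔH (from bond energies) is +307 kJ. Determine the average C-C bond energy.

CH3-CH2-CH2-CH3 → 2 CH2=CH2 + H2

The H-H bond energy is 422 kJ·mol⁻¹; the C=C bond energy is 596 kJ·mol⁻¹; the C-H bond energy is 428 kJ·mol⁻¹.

Let D be the C-C bond energy.
Σ(broken) = 3×D + 10×428 = 4280 + 3D
Σ(formed) = 8×428 + 2×596 + 1×422 = 5038
ΔH = Σ(broken) − Σ(formed) = (4280 + 3D) − (5038) = −758 + 3D
Setting this equal to +307 kJ gives 3D = 1065, so D = 355 kJ/mol.

D(C-C) ≈ 355 kJ/mol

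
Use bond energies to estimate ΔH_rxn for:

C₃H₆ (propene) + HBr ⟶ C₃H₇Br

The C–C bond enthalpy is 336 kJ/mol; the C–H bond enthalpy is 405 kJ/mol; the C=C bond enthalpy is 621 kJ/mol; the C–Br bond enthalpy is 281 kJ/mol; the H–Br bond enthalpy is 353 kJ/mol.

Bonds broken (reactants):
  C–C: 1 × 336 = 336
  C–H: 6 × 405 = 2430
  C=C: 1 × 621 = 621
  H–Br: 1 × 353 = 353
  Σ(broken) = 3740 kJ
Bonds formed (products):
  C–Br: 1 × 281 = 281
  C–C: 2 × 336 = 672
  C–H: 7 × 405 = 2835
  Σ(formed) = 3788 kJ
ΔH = Σ(broken) − Σ(formed) = 3740 − 3788 = −48 kJ

ΔH ≈ −48 kJ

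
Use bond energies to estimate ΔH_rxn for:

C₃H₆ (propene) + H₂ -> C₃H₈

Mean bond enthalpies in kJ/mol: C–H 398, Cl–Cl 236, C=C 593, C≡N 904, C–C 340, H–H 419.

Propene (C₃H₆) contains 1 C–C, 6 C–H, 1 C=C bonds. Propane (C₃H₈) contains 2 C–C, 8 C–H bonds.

ΔH ≈ −124 kJ

Bonds broken (reactants):
  C–C: 1 × 340 = 340
  C–H: 6 × 398 = 2388
  C=C: 1 × 593 = 593
  H–H: 1 × 419 = 419
  Σ(broken) = 3740 kJ
Bonds formed (products):
  C–C: 2 × 340 = 680
  C–H: 8 × 398 = 3184
  Σ(formed) = 3864 kJ
ΔH = Σ(broken) − Σ(formed) = 3740 − 3864 = −124 kJ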